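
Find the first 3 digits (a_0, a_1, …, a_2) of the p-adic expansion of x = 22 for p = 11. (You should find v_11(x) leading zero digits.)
(a_0, …, a_2) = (0, 2, 0)

v_11(22) = 1, so a_0 = ... = a_0 = 0. Factor out: x = 11^1 · u with u = 2 a unit in ℤ_11. Expand u iteratively via a_{v+i} = u_i mod 11, u_{i+1} = (u_i − a_{v+i})/11:
  u_0 = 2;  a_1 = 2;  u_1 = (u_0 − 2)/11 = 0
  u_1 = 0;  a_2 = 0;  u_2 = (u_1 − 0)/11 = 0
Digits: (0, 2, 0).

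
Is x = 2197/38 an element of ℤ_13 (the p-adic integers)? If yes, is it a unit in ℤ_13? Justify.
x ∈ ℤ_13 but not a unit; v_13(x) = 3 > 0

ℤ_13 = {x ∈ ℚ_13 : v_13(x) ≥ 0} and ℤ_13^× = {x ∈ ℤ_13 : v_13(x) = 0}. Here v_13(2197/38) = v_13(num) − v_13(den) = 3; compare against these criteria.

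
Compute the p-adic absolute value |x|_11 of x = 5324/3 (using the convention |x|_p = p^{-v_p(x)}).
|5324/3|_11 = 1/1331

Step 1 — compute v_11(x) by factoring powers of 11 out of the numerator and denominator: v_11(5324/3) = 3. Step 2 — apply |x|_p = p^{-v_p(x)} = 11^{-3} = 1/1331.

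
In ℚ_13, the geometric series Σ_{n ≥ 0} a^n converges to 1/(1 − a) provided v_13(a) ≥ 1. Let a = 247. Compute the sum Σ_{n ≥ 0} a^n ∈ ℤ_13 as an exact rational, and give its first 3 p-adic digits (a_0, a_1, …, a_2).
Σ a^n = 1/(1 − a) = -1/246;  first 3 digits = (1, 6, 11)

v_13(a) = 1 ≥ 1, so the series converges in ℤ_13 to 1/(1 − a) = 1/(1 − 247) = -1/246. Expand this rational in ℤ_13: compute digits iteratively via d_i = x_i mod 13, x_{i+1} = (x_i − d_i)/13. The first 3 digits are (1, 6, 11).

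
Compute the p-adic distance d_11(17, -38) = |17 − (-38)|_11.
d_11(17, -38) = 1/11

Step 1 — x − y = 17 − (-38) = 55. Step 2 — v_11(55) = 1 (factor: 55 = (11^1 · 5); the sign does not affect v_p). Step 3 — |x − y|_11 = 11^{-1} = 1/11.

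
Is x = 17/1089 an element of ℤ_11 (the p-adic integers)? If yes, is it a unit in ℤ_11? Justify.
x ∉ ℤ_11 (v_11(x) = -2 < 0)

ℤ_11 = {x ∈ ℚ_11 : v_11(x) ≥ 0} and ℤ_11^× = {x ∈ ℤ_11 : v_11(x) = 0}. Here v_11(17/1089) = v_11(num) − v_11(den) = -2; compare against these criteria.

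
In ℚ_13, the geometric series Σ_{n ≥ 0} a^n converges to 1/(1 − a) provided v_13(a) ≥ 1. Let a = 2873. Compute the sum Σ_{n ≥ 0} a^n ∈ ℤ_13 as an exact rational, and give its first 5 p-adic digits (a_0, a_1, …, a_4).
Σ a^n = 1/(1 − a) = -1/2872;  first 5 digits = (1, 0, 4, 1, 3)

v_13(a) = 2 ≥ 1, so the series converges in ℤ_13 to 1/(1 − a) = 1/(1 − 2873) = -1/2872. Expand this rational in ℤ_13: compute digits iteratively via d_i = x_i mod 13, x_{i+1} = (x_i − d_i)/13. The first 5 digits are (1, 0, 4, 1, 3).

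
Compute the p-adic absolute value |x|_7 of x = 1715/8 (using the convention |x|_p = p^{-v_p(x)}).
|1715/8|_7 = 1/343

Step 1 — compute v_7(x) by factoring powers of 7 out of the numerator and denominator: v_7(1715/8) = 3. Step 2 — apply |x|_p = p^{-v_p(x)} = 7^{-3} = 1/343.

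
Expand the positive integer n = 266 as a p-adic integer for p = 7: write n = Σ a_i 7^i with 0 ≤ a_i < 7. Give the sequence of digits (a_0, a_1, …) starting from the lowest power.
(a_0, a_1, …) = (0, 3, 5)

Repeated division by 7 gives the digits low-to-high: 266 = 3·7^1 + 5·7^2. Digit sequence: (0, 3, 5).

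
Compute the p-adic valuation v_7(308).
v_7(308) = 1

v_7(n) is the largest exponent k such that 7^k divides n. Factor out: 308 = 7^1 · 44. (Sign doesn't affect v_p.) So v_7(308) = 1.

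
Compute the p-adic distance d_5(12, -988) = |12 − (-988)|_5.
d_5(12, -988) = 1/125

Step 1 — x − y = 12 − (-988) = 1000. Step 2 — v_5(1000) = 3 (factor: 1000 = (5^3 · 8); the sign does not affect v_p). Step 3 — |x − y|_5 = 5^{-3} = 1/125.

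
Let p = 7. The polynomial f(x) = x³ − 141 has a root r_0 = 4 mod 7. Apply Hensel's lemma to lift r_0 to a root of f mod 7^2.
r_1 = 25 (mod 49)

Hensel: r_{i+1} = r_i − f(r_i)/f′(r_i) mod 7^{i+2}, where f′(x) = 3x². Iterate:
  r_0 = 4 (mod 7)
  r_1 = 25 (mod 49)
Final: r = 25 with f(r) ≡ 0 mod 7^2.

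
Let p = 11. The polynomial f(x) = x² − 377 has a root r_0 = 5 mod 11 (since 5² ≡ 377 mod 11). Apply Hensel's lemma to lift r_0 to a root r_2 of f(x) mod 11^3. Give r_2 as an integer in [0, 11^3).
r_2 = 1226 (mod 1331)

Hensel's recurrence: r_{i+1} = r_i − f(r_i)·(f′(r_i))^{-1} mod 11^{i+2}, with f′(x) = 2x. Iterate:
  r_0 = 5 (mod 11)
  r_1 = 16 (mod 121)
  r_2 = 1226 (mod 1331)
Final: r_2 = 1226, and one checks f(r_2) ≡ 0 mod 11^3.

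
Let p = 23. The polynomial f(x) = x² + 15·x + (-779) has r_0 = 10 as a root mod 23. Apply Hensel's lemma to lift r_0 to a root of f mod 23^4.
r_3 = 207907 (mod 279841)

Hensel: r_{i+1} = r_i − f(r_i)·(f′(r_i))^{-1} mod 23^{i+2}, f′(x) = 2x + 15. Iterate:
  r_0 = 10 (mod 23)
  r_1 = 10 (mod 529)
  r_2 = 1068 (mod 12167)
  r_3 = 207907 (mod 279841)
Final: r = 207907 satisfies f(r) ≡ 0 mod 23^4.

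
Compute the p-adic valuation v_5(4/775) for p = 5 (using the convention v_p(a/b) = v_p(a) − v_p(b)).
v_5(4/775) = -2

Factor powers of 5 from the numerator and denominator of the reduced fraction: 4 = 5^0 · 4 and 775 = 5^2 · 31. Apply v_p(a/b) = v_p(a) − v_p(b): v_5(4/775) = 0 − 2 = -2.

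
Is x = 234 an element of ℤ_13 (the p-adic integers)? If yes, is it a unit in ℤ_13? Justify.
x ∈ ℤ_13 but not a unit; v_13(x) = 1 > 0

ℤ_13 = {x ∈ ℚ_13 : v_13(x) ≥ 0} and ℤ_13^× = {x ∈ ℤ_13 : v_13(x) = 0}. Here v_13(234) = v_13(num) − v_13(den) = 1; compare against these criteria.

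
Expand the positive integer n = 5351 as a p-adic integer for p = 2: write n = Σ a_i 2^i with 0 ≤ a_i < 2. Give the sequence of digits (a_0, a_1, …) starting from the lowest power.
(a_0, a_1, …) = (1, 1, 1, 0, 0, 1, 1, 1, 0, 0, 1, 0, 1)

Repeated division by 2 gives the digits low-to-high: 5351 = 1 + 1·2^1 + 1·2^2 + 1·2^5 + 1·2^6 + 1·2^7 + 1·2^10 + 1·2^12. Digit sequence: (1, 1, 1, 0, 0, 1, 1, 1, 0, 0, 1, 0, 1).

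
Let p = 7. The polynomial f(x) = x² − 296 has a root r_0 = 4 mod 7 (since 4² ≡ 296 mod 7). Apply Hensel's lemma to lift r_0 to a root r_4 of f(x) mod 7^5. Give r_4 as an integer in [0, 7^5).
r_4 = 1901 (mod 16807)

Hensel's recurrence: r_{i+1} = r_i − f(r_i)·(f′(r_i))^{-1} mod 7^{i+2}, with f′(x) = 2x. Iterate:
  r_0 = 4 (mod 7)
  r_1 = 39 (mod 49)
  r_2 = 186 (mod 343)
  r_3 = 1901 (mod 2401)
  r_4 = 1901 (mod 16807)
Final: r_4 = 1901, and one checks f(r_4) ≡ 0 mod 7^5.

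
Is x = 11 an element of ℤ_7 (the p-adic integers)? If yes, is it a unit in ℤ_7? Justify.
x ∈ ℤ_7^× (unit); v_7(x) = 0

ℤ_7 = {x ∈ ℚ_7 : v_7(x) ≥ 0} and ℤ_7^× = {x ∈ ℤ_7 : v_7(x) = 0}. Here v_7(11) = v_7(num) − v_7(den) = 0; compare against these criteria.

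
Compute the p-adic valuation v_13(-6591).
v_13(-6591) = 3

v_13(n) is the largest exponent k such that 13^k divides n. Factor out: -6591 = -13^3 · 3. (Sign doesn't affect v_p.) So v_13(-6591) = 3.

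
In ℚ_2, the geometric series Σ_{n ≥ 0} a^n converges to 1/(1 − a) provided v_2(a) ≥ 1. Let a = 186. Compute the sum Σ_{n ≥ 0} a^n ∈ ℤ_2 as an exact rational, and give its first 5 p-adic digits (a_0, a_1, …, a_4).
Σ a^n = 1/(1 − a) = -1/185;  first 5 digits = (1, 1, 1, 0, 1)

v_2(a) = 1 ≥ 1, so the series converges in ℤ_2 to 1/(1 − a) = 1/(1 − 186) = -1/185. Expand this rational in ℤ_2: compute digits iteratively via d_i = x_i mod 2, x_{i+1} = (x_i − d_i)/2. The first 5 digits are (1, 1, 1, 0, 1).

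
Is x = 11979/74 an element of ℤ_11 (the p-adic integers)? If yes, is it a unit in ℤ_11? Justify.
x ∈ ℤ_11 but not a unit; v_11(x) = 3 > 0

ℤ_11 = {x ∈ ℚ_11 : v_11(x) ≥ 0} and ℤ_11^× = {x ∈ ℤ_11 : v_11(x) = 0}. Here v_11(11979/74) = v_11(num) − v_11(den) = 3; compare against these criteria.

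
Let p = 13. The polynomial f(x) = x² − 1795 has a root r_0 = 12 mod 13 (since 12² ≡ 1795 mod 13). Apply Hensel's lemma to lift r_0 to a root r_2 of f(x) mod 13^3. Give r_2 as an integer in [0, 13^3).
r_2 = 454 (mod 2197)

Hensel's recurrence: r_{i+1} = r_i − f(r_i)·(f′(r_i))^{-1} mod 13^{i+2}, with f′(x) = 2x. Iterate:
  r_0 = 12 (mod 13)
  r_1 = 116 (mod 169)
  r_2 = 454 (mod 2197)
Final: r_2 = 454, and one checks f(r_2) ≡ 0 mod 13^3.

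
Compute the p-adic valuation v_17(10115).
v_17(10115) = 2

v_17(n) is the largest exponent k such that 17^k divides n. Factor out: 10115 = 17^2 · 35. (Sign doesn't affect v_p.) So v_17(10115) = 2.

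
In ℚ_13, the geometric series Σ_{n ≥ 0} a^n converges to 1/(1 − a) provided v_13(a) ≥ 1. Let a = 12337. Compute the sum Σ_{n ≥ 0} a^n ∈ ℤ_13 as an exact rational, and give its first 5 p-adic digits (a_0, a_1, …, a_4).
Σ a^n = 1/(1 − a) = -1/12336;  first 5 digits = (1, 0, 8, 5, 12)

v_13(a) = 2 ≥ 1, so the series converges in ℤ_13 to 1/(1 − a) = 1/(1 − 12337) = -1/12336. Expand this rational in ℤ_13: compute digits iteratively via d_i = x_i mod 13, x_{i+1} = (x_i − d_i)/13. The first 5 digits are (1, 0, 8, 5, 12).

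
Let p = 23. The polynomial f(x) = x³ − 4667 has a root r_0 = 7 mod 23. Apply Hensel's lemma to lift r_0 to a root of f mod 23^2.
r_1 = 76 (mod 529)

Hensel: r_{i+1} = r_i − f(r_i)/f′(r_i) mod 23^{i+2}, where f′(x) = 3x². Iterate:
  r_0 = 7 (mod 23)
  r_1 = 76 (mod 529)
Final: r = 76 with f(r) ≡ 0 mod 23^2.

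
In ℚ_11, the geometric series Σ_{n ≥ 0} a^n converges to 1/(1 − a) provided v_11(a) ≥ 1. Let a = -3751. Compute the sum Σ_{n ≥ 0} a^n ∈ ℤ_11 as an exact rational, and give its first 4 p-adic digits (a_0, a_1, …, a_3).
Σ a^n = 1/(1 − a) = 1/3752;  first 4 digits = (1, 0, 2, 8)

v_11(a) = 2 ≥ 1, so the series converges in ℤ_11 to 1/(1 − a) = 1/(1 − (-3751)) = 1/3752. Expand this rational in ℤ_11: compute digits iteratively via d_i = x_i mod 11, x_{i+1} = (x_i − d_i)/11. The first 4 digits are (1, 0, 2, 8).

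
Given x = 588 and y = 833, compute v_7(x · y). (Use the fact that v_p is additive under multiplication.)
v_7(489804) = 4

v_p(x) = 2 (factor: 588 = 7^2 · 12); v_p(y) = 2 (factor: 833 = 7^2 · 17). Additivity: v_p(xy) = v_p(x) + v_p(y) = 2 + 2 = 4. (Direct check: xy = 489804 = 7^4 · (204).)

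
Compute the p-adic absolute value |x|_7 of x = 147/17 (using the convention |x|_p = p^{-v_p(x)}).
|147/17|_7 = 1/49

Step 1 — compute v_7(x) by factoring powers of 7 out of the numerator and denominator: v_7(147/17) = 2. Step 2 — apply |x|_p = p^{-v_p(x)} = 7^{-2} = 1/49.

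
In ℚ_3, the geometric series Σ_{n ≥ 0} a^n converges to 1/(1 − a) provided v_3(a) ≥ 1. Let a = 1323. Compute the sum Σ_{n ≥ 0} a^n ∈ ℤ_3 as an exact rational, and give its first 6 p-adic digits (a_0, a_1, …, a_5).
Σ a^n = 1/(1 − a) = -1/1322;  first 6 digits = (1, 0, 0, 1, 1, 2)

v_3(a) = 3 ≥ 1, so the series converges in ℤ_3 to 1/(1 − a) = 1/(1 − 1323) = -1/1322. Expand this rational in ℤ_3: compute digits iteratively via d_i = x_i mod 3, x_{i+1} = (x_i − d_i)/3. The first 6 digits are (1, 0, 0, 1, 1, 2).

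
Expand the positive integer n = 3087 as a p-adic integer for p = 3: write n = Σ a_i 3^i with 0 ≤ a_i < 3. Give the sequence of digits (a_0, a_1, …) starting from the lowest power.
(a_0, a_1, …) = (0, 0, 1, 0, 2, 0, 1, 1)

Repeated division by 3 gives the digits low-to-high: 3087 = 1·3^2 + 2·3^4 + 1·3^6 + 1·3^7. Digit sequence: (0, 0, 1, 0, 2, 0, 1, 1).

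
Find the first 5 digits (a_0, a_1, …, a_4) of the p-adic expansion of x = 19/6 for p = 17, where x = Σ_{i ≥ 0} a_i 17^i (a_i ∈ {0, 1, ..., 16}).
(a_0, …, a_4) = (6, 14, 2, 14, 2)

v_17(19/6) = 0 (numerator and denominator both coprime to 17), so x ∈ ℤ_17^×. Compute digits iteratively via a_i = x_i mod 17, x_{i+1} = (x_i − a_i)/17, with x_0 = x:
  x_0 = 19/6;  a_0 = 6;  x_1 = (x_0 − 6)/17 = -1/6
  x_1 = -1/6;  a_1 = 14;  x_2 = (x_1 − 14)/17 = -5/6
  x_2 = -5/6;  a_2 = 2;  x_3 = (x_2 − 2)/17 = -1/6
  x_3 = -1/6;  a_3 = 14;  x_4 = (x_3 − 14)/17 = -5/6
  x_4 = -5/6;  a_4 = 2;  x_5 = (x_4 − 2)/17 = -1/6
Digits: (6, 14, 2, 14, 2).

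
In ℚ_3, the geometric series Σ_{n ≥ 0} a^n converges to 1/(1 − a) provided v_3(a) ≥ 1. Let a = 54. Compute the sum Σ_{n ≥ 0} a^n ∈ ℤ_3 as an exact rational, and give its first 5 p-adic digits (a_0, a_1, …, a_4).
Σ a^n = 1/(1 − a) = -1/53;  first 5 digits = (1, 0, 0, 2, 0)

v_3(a) = 3 ≥ 1, so the series converges in ℤ_3 to 1/(1 − a) = 1/(1 − 54) = -1/53. Expand this rational in ℤ_3: compute digits iteratively via d_i = x_i mod 3, x_{i+1} = (x_i − d_i)/3. The first 5 digits are (1, 0, 0, 2, 0).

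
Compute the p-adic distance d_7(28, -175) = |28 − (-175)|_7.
d_7(28, -175) = 1/7

Step 1 — x − y = 28 − (-175) = 203. Step 2 — v_7(203) = 1 (factor: 203 = (7^1 · 29); the sign does not affect v_p). Step 3 — |x − y|_7 = 7^{-1} = 1/7.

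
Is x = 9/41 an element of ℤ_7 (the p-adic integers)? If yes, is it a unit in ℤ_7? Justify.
x ∈ ℤ_7^× (unit); v_7(x) = 0

ℤ_7 = {x ∈ ℚ_7 : v_7(x) ≥ 0} and ℤ_7^× = {x ∈ ℤ_7 : v_7(x) = 0}. Here v_7(9/41) = v_7(num) − v_7(den) = 0; compare against these criteria.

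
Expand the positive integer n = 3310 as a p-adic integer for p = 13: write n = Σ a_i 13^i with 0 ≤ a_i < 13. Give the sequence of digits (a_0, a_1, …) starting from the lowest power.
(a_0, a_1, …) = (8, 7, 6, 1)

Repeated division by 13 gives the digits low-to-high: 3310 = 8 + 7·13^1 + 6·13^2 + 1·13^3. Digit sequence: (8, 7, 6, 1).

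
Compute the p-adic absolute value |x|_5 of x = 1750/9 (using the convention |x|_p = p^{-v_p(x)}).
|1750/9|_5 = 1/125

Step 1 — compute v_5(x) by factoring powers of 5 out of the numerator and denominator: v_5(1750/9) = 3. Step 2 — apply |x|_p = p^{-v_p(x)} = 5^{-3} = 1/125.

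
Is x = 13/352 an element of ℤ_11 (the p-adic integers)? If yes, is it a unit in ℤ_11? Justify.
x ∉ ℤ_11 (v_11(x) = -1 < 0)

ℤ_11 = {x ∈ ℚ_11 : v_11(x) ≥ 0} and ℤ_11^× = {x ∈ ℤ_11 : v_11(x) = 0}. Here v_11(13/352) = v_11(num) − v_11(den) = -1; compare against these criteria.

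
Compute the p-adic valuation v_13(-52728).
v_13(-52728) = 3

v_13(n) is the largest exponent k such that 13^k divides n. Factor out: -52728 = -13^3 · 24. (Sign doesn't affect v_p.) So v_13(-52728) = 3.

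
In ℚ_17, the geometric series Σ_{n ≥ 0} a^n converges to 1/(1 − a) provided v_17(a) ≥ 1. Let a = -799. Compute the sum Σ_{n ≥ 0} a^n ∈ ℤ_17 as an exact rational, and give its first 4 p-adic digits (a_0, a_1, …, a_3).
Σ a^n = 1/(1 − a) = 1/800;  first 4 digits = (1, 4, 13, 6)

v_17(a) = 1 ≥ 1, so the series converges in ℤ_17 to 1/(1 − a) = 1/(1 − (-799)) = 1/800. Expand this rational in ℤ_17: compute digits iteratively via d_i = x_i mod 17, x_{i+1} = (x_i − d_i)/17. The first 4 digits are (1, 4, 13, 6).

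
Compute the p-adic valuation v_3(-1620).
v_3(-1620) = 4

v_3(n) is the largest exponent k such that 3^k divides n. Factor out: -1620 = -3^4 · 20. (Sign doesn't affect v_p.) So v_3(-1620) = 4.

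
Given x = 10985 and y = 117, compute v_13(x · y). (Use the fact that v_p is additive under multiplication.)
v_13(1285245) = 4

v_p(x) = 3 (factor: 10985 = 13^3 · 5); v_p(y) = 1 (factor: 117 = 13^1 · 9). Additivity: v_p(xy) = v_p(x) + v_p(y) = 3 + 1 = 4. (Direct check: xy = 1285245 = 13^4 · (45).)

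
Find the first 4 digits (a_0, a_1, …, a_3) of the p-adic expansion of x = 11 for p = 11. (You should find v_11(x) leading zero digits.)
(a_0, …, a_3) = (0, 1, 0, 0)

v_11(11) = 1, so a_0 = ... = a_0 = 0. Factor out: x = 11^1 · u with u = 1 a unit in ℤ_11. Expand u iteratively via a_{v+i} = u_i mod 11, u_{i+1} = (u_i − a_{v+i})/11:
  u_0 = 1;  a_1 = 1;  u_1 = (u_0 − 1)/11 = 0
  u_1 = 0;  a_2 = 0;  u_2 = (u_1 − 0)/11 = 0
  u_2 = 0;  a_3 = 0;  u_3 = (u_2 − 0)/11 = 0
Digits: (0, 1, 0, 0).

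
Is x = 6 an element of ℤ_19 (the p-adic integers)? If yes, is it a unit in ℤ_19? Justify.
x ∈ ℤ_19^× (unit); v_19(x) = 0

ℤ_19 = {x ∈ ℚ_19 : v_19(x) ≥ 0} and ℤ_19^× = {x ∈ ℤ_19 : v_19(x) = 0}. Here v_19(6) = v_19(num) − v_19(den) = 0; compare against these criteria.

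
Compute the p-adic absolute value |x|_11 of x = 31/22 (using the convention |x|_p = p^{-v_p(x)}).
|31/22|_11 = 11

Step 1 — compute v_11(x) by factoring powers of 11 out of the numerator and denominator: v_11(31/22) = -1. Step 2 — apply |x|_p = p^{-v_p(x)} = 11^{1} = 11.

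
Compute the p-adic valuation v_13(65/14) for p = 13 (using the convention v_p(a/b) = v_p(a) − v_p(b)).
v_13(65/14) = 1

Factor powers of 13 from the numerator and denominator of the reduced fraction: 65 = 13^1 · 5 and 14 = 13^0 · 14. Apply v_p(a/b) = v_p(a) − v_p(b): v_13(65/14) = 1 − 0 = 1.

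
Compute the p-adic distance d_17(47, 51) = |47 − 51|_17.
d_17(47, 51) = 1

Step 1 — x − y = 47 − 51 = -4. Step 2 — v_17(-4) = 0 (factor: -4 = −(17^0 · 4); the sign does not affect v_p). Step 3 — |x − y|_17 = 17^{0} = 1.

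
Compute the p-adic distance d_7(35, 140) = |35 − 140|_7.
d_7(35, 140) = 1/7

Step 1 — x − y = 35 − 140 = -105. Step 2 — v_7(-105) = 1 (factor: -105 = −(7^1 · 15); the sign does not affect v_p). Step 3 — |x − y|_7 = 7^{-1} = 1/7.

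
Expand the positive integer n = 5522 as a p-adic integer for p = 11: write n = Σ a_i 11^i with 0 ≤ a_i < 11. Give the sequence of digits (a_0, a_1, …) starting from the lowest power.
(a_0, a_1, …) = (0, 7, 1, 4)

Repeated division by 11 gives the digits low-to-high: 5522 = 7·11^1 + 1·11^2 + 4·11^3. Digit sequence: (0, 7, 1, 4).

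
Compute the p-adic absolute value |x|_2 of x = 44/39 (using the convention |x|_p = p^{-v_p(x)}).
|44/39|_2 = 1/4

Step 1 — compute v_2(x) by factoring powers of 2 out of the numerator and denominator: v_2(44/39) = 2. Step 2 — apply |x|_p = p^{-v_p(x)} = 2^{-2} = 1/4.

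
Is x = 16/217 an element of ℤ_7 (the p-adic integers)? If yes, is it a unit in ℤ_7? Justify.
x ∉ ℤ_7 (v_7(x) = -1 < 0)

ℤ_7 = {x ∈ ℚ_7 : v_7(x) ≥ 0} and ℤ_7^× = {x ∈ ℤ_7 : v_7(x) = 0}. Here v_7(16/217) = v_7(num) − v_7(den) = -1; compare against these criteria.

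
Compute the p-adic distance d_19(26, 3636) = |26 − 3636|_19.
d_19(26, 3636) = 1/361

Step 1 — x − y = 26 − 3636 = -3610. Step 2 — v_19(-3610) = 2 (factor: -3610 = −(19^2 · 10); the sign does not affect v_p). Step 3 — |x − y|_19 = 19^{-2} = 1/361.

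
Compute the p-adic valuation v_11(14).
v_11(14) = 0

v_11(n) is the largest exponent k such that 11^k divides n. Factor out: 14 = 11^0 · 14. (Sign doesn't affect v_p.) So v_11(14) = 0.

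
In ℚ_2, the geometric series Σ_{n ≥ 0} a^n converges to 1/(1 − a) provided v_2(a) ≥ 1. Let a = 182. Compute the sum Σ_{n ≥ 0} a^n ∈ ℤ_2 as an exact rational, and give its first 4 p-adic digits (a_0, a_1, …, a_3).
Σ a^n = 1/(1 − a) = -1/181;  first 4 digits = (1, 1, 0, 0)

v_2(a) = 1 ≥ 1, so the series converges in ℤ_2 to 1/(1 − a) = 1/(1 − 182) = -1/181. Expand this rational in ℤ_2: compute digits iteratively via d_i = x_i mod 2, x_{i+1} = (x_i − d_i)/2. The first 4 digits are (1, 1, 0, 0).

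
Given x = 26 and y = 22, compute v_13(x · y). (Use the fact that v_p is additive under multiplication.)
v_13(572) = 1

v_p(x) = 1 (factor: 26 = 13^1 · 2); v_p(y) = 0 (factor: 22 = 13^0 · 22). Additivity: v_p(xy) = v_p(x) + v_p(y) = 1 + 0 = 1. (Direct check: xy = 572 = 13^1 · (44).)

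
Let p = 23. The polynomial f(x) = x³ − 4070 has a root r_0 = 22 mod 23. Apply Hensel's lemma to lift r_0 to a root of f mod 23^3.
r_2 = 5588 (mod 12167)

Hensel: r_{i+1} = r_i − f(r_i)/f′(r_i) mod 23^{i+2}, where f′(x) = 3x². Iterate:
  r_0 = 22 (mod 23)
  r_1 = 298 (mod 529)
  r_2 = 5588 (mod 12167)
Final: r = 5588 with f(r) ≡ 0 mod 23^3.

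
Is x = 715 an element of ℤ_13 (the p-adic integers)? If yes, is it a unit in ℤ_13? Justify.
x ∈ ℤ_13 but not a unit; v_13(x) = 1 > 0

ℤ_13 = {x ∈ ℚ_13 : v_13(x) ≥ 0} and ℤ_13^× = {x ∈ ℤ_13 : v_13(x) = 0}. Here v_13(715) = v_13(num) − v_13(den) = 1; compare against these criteria.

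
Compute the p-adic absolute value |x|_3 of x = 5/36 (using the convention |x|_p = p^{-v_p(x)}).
|5/36|_3 = 9

Step 1 — compute v_3(x) by factoring powers of 3 out of the numerator and denominator: v_3(5/36) = -2. Step 2 — apply |x|_p = p^{-v_p(x)} = 3^{2} = 9.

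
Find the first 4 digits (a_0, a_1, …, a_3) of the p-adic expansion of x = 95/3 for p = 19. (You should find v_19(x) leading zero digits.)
(a_0, …, a_3) = (0, 8, 6, 6)

v_19(95/3) = 1, so a_0 = ... = a_0 = 0. Factor out: x = 19^1 · u with u = 5/3 a unit in ℤ_19. Expand u iteratively via a_{v+i} = u_i mod 19, u_{i+1} = (u_i − a_{v+i})/19:
  u_0 = 5/3;  a_1 = 8;  u_1 = (u_0 − 8)/19 = -1/3
  u_1 = -1/3;  a_2 = 6;  u_2 = (u_1 − 6)/19 = -1/3
  u_2 = -1/3;  a_3 = 6;  u_3 = (u_2 − 6)/19 = -1/3
Digits: (0, 8, 6, 6).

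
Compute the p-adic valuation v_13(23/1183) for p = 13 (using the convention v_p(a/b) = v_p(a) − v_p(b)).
v_13(23/1183) = -2

Factor powers of 13 from the numerator and denominator of the reduced fraction: 23 = 13^0 · 23 and 1183 = 13^2 · 7. Apply v_p(a/b) = v_p(a) − v_p(b): v_13(23/1183) = 0 − 2 = -2.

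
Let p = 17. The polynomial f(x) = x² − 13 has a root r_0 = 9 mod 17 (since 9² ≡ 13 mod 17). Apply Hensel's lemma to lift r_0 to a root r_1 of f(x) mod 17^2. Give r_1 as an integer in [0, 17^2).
r_1 = 230 (mod 289)

Hensel's recurrence: r_{i+1} = r_i − f(r_i)·(f′(r_i))^{-1} mod 17^{i+2}, with f′(x) = 2x. Iterate:
  r_0 = 9 (mod 17)
  r_1 = 230 (mod 289)
Final: r_1 = 230, and one checks f(r_1) ≡ 0 mod 17^2.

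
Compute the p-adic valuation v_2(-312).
v_2(-312) = 3

v_2(n) is the largest exponent k such that 2^k divides n. Factor out: -312 = -2^3 · 39. (Sign doesn't affect v_p.) So v_2(-312) = 3.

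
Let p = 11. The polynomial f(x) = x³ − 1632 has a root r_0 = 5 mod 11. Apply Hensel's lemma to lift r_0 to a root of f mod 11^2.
r_1 = 38 (mod 121)

Hensel: r_{i+1} = r_i − f(r_i)/f′(r_i) mod 11^{i+2}, where f′(x) = 3x². Iterate:
  r_0 = 5 (mod 11)
  r_1 = 38 (mod 121)
Final: r = 38 with f(r) ≡ 0 mod 11^2.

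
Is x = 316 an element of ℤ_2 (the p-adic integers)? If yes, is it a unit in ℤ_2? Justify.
x ∈ ℤ_2 but not a unit; v_2(x) = 2 > 0

ℤ_2 = {x ∈ ℚ_2 : v_2(x) ≥ 0} and ℤ_2^× = {x ∈ ℤ_2 : v_2(x) = 0}. Here v_2(316) = v_2(num) − v_2(den) = 2; compare against these criteria.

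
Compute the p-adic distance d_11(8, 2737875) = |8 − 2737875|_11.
d_11(8, 2737875) = 1/161051

Step 1 — x − y = 8 − 2737875 = -2737867. Step 2 — v_11(-2737867) = 5 (factor: -2737867 = −(11^5 · 17); the sign does not affect v_p). Step 3 — |x − y|_11 = 11^{-5} = 1/161051.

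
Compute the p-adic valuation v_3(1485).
v_3(1485) = 3

v_3(n) is the largest exponent k such that 3^k divides n. Factor out: 1485 = 3^3 · 55. (Sign doesn't affect v_p.) So v_3(1485) = 3.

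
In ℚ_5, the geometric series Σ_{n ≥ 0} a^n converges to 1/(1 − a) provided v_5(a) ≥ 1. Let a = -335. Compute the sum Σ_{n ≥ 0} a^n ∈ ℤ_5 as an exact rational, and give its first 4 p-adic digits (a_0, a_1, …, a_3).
Σ a^n = 1/(1 − a) = 1/336;  first 4 digits = (1, 3, 0, 2)

v_5(a) = 1 ≥ 1, so the series converges in ℤ_5 to 1/(1 − a) = 1/(1 − (-335)) = 1/336. Expand this rational in ℤ_5: compute digits iteratively via d_i = x_i mod 5, x_{i+1} = (x_i − d_i)/5. The first 4 digits are (1, 3, 0, 2).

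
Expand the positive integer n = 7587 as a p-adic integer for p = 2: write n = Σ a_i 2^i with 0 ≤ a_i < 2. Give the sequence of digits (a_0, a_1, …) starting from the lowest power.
(a_0, a_1, …) = (1, 1, 0, 0, 0, 1, 0, 1, 1, 0, 1, 1, 1)

Repeated division by 2 gives the digits low-to-high: 7587 = 1 + 1·2^1 + 1·2^5 + 1·2^7 + 1·2^8 + 1·2^10 + 1·2^11 + 1·2^12. Digit sequence: (1, 1, 0, 0, 0, 1, 0, 1, 1, 0, 1, 1, 1).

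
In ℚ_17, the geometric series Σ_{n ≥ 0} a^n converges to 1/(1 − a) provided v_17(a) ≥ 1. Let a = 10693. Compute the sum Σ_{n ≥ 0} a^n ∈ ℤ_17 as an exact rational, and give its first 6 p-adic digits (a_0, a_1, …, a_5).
Σ a^n = 1/(1 − a) = -1/10692;  first 6 digits = (1, 0, 3, 2, 9, 12)

v_17(a) = 2 ≥ 1, so the series converges in ℤ_17 to 1/(1 − a) = 1/(1 − 10693) = -1/10692. Expand this rational in ℤ_17: compute digits iteratively via d_i = x_i mod 17, x_{i+1} = (x_i − d_i)/17. The first 6 digits are (1, 0, 3, 2, 9, 12).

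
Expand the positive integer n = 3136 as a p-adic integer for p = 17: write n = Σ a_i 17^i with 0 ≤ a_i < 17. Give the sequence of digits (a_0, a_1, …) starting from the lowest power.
(a_0, a_1, …) = (8, 14, 10)

Repeated division by 17 gives the digits low-to-high: 3136 = 8 + 14·17^1 + 10·17^2. Digit sequence: (8, 14, 10).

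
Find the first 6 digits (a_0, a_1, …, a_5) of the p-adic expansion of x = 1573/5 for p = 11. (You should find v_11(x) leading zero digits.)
(a_0, …, a_5) = (0, 0, 7, 4, 4, 4)

v_11(1573/5) = 2, so a_0 = ... = a_1 = 0. Factor out: x = 11^2 · u with u = 13/5 a unit in ℤ_11. Expand u iteratively via a_{v+i} = u_i mod 11, u_{i+1} = (u_i − a_{v+i})/11:
  u_0 = 13/5;  a_2 = 7;  u_1 = (u_0 − 7)/11 = -2/5
  u_1 = -2/5;  a_3 = 4;  u_2 = (u_1 − 4)/11 = -2/5
  u_2 = -2/5;  a_4 = 4;  u_3 = (u_2 − 4)/11 = -2/5
  u_3 = -2/5;  a_5 = 4;  u_4 = (u_3 − 4)/11 = -2/5
Digits: (0, 0, 7, 4, 4, 4).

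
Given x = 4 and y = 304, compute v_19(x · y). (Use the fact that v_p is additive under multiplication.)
v_19(1216) = 1

v_p(x) = 0 (factor: 4 = 19^0 · 4); v_p(y) = 1 (factor: 304 = 19^1 · 16). Additivity: v_p(xy) = v_p(x) + v_p(y) = 0 + 1 = 1. (Direct check: xy = 1216 = 19^1 · (64).)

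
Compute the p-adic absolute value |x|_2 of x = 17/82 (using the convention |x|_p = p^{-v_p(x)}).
|17/82|_2 = 2

Step 1 — compute v_2(x) by factoring powers of 2 out of the numerator and denominator: v_2(17/82) = -1. Step 2 — apply |x|_p = p^{-v_p(x)} = 2^{1} = 2.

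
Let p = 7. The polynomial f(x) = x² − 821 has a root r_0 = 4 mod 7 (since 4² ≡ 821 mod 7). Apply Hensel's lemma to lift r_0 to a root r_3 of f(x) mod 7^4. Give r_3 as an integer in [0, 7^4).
r_3 = 221 (mod 2401)

Hensel's recurrence: r_{i+1} = r_i − f(r_i)·(f′(r_i))^{-1} mod 7^{i+2}, with f′(x) = 2x. Iterate:
  r_0 = 4 (mod 7)
  r_1 = 25 (mod 49)
  r_2 = 221 (mod 343)
  r_3 = 221 (mod 2401)
Final: r_3 = 221, and one checks f(r_3) ≡ 0 mod 7^4.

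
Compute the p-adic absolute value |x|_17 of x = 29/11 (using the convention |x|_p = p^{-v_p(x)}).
|29/11|_17 = 1

Step 1 — compute v_17(x) by factoring powers of 17 out of the numerator and denominator: v_17(29/11) = 0. Step 2 — apply |x|_p = p^{-v_p(x)} = 17^{0} = 1.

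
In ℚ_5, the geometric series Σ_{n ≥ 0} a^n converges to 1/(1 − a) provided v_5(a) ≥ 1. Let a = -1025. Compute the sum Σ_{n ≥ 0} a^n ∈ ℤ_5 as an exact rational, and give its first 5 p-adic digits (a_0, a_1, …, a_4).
Σ a^n = 1/(1 − a) = 1/1026;  first 5 digits = (1, 0, 4, 1, 4)

v_5(a) = 2 ≥ 1, so the series converges in ℤ_5 to 1/(1 − a) = 1/(1 − (-1025)) = 1/1026. Expand this rational in ℤ_5: compute digits iteratively via d_i = x_i mod 5, x_{i+1} = (x_i − d_i)/5. The first 5 digits are (1, 0, 4, 1, 4).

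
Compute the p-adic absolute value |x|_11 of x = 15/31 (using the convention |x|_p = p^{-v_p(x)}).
|15/31|_11 = 1

Step 1 — compute v_11(x) by factoring powers of 11 out of the numerator and denominator: v_11(15/31) = 0. Step 2 — apply |x|_p = p^{-v_p(x)} = 11^{0} = 1.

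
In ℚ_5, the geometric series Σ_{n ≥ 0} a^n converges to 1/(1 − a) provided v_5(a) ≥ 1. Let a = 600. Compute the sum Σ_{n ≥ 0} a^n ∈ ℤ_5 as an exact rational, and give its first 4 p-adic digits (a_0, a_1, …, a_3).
Σ a^n = 1/(1 − a) = -1/599;  first 4 digits = (1, 0, 4, 4)

v_5(a) = 2 ≥ 1, so the series converges in ℤ_5 to 1/(1 − a) = 1/(1 − 600) = -1/599. Expand this rational in ℤ_5: compute digits iteratively via d_i = x_i mod 5, x_{i+1} = (x_i − d_i)/5. The first 4 digits are (1, 0, 4, 4).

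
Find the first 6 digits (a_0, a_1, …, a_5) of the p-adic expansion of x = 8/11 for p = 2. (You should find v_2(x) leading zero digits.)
(a_0, …, a_5) = (0, 0, 0, 1, 1, 0)

v_2(8/11) = 3, so a_0 = ... = a_2 = 0. Factor out: x = 2^3 · u with u = 1/11 a unit in ℤ_2. Expand u iteratively via a_{v+i} = u_i mod 2, u_{i+1} = (u_i − a_{v+i})/2:
  u_0 = 1/11;  a_3 = 1;  u_1 = (u_0 − 1)/2 = -5/11
  u_1 = -5/11;  a_4 = 1;  u_2 = (u_1 − 1)/2 = -8/11
  u_2 = -8/11;  a_5 = 0;  u_3 = (u_2 − 0)/2 = -4/11
Digits: (0, 0, 0, 1, 1, 0).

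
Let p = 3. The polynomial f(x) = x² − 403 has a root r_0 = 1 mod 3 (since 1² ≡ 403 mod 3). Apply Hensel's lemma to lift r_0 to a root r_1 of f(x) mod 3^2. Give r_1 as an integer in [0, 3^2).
r_1 = 4 (mod 9)

Hensel's recurrence: r_{i+1} = r_i − f(r_i)·(f′(r_i))^{-1} mod 3^{i+2}, with f′(x) = 2x. Iterate:
  r_0 = 1 (mod 3)
  r_1 = 4 (mod 9)
Final: r_1 = 4, and one checks f(r_1) ≡ 0 mod 3^2.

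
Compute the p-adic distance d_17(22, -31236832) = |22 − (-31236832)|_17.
d_17(22, -31236832) = 1/1419857

Step 1 — x − y = 22 − (-31236832) = 31236854. Step 2 — v_17(31236854) = 5 (factor: 31236854 = (17^5 · 22); the sign does not affect v_p). Step 3 — |x − y|_17 = 17^{-5} = 1/1419857.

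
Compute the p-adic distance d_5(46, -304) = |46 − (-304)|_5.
d_5(46, -304) = 1/25

Step 1 — x − y = 46 − (-304) = 350. Step 2 — v_5(350) = 2 (factor: 350 = (5^2 · 14); the sign does not affect v_p). Step 3 — |x − y|_5 = 5^{-2} = 1/25.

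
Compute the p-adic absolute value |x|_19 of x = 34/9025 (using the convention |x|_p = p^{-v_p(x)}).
|34/9025|_19 = 361

Step 1 — compute v_19(x) by factoring powers of 19 out of the numerator and denominator: v_19(34/9025) = -2. Step 2 — apply |x|_p = p^{-v_p(x)} = 19^{2} = 361.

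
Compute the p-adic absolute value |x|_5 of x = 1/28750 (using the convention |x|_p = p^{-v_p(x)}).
|1/28750|_5 = 625

Step 1 — compute v_5(x) by factoring powers of 5 out of the numerator and denominator: v_5(1/28750) = -4. Step 2 — apply |x|_p = p^{-v_p(x)} = 5^{4} = 625.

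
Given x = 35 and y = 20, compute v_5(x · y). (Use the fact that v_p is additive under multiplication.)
v_5(700) = 2

v_p(x) = 1 (factor: 35 = 5^1 · 7); v_p(y) = 1 (factor: 20 = 5^1 · 4). Additivity: v_p(xy) = v_p(x) + v_p(y) = 1 + 1 = 2. (Direct check: xy = 700 = 5^2 · (28).)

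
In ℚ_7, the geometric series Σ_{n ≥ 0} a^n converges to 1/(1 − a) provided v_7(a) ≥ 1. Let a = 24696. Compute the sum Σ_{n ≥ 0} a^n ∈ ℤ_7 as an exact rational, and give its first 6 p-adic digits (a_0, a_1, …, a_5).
Σ a^n = 1/(1 − a) = -1/24695;  first 6 digits = (1, 0, 0, 2, 3, 1)

v_7(a) = 3 ≥ 1, so the series converges in ℤ_7 to 1/(1 − a) = 1/(1 − 24696) = -1/24695. Expand this rational in ℤ_7: compute digits iteratively via d_i = x_i mod 7, x_{i+1} = (x_i − d_i)/7. The first 6 digits are (1, 0, 0, 2, 3, 1).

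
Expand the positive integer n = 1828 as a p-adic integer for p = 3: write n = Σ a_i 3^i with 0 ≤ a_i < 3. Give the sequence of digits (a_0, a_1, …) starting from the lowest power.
(a_0, a_1, …) = (1, 0, 2, 1, 1, 1, 2)

Repeated division by 3 gives the digits low-to-high: 1828 = 1 + 2·3^2 + 1·3^3 + 1·3^4 + 1·3^5 + 2·3^6. Digit sequence: (1, 0, 2, 1, 1, 1, 2).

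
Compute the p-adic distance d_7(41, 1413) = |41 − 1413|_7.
d_7(41, 1413) = 1/343

Step 1 — x − y = 41 − 1413 = -1372. Step 2 — v_7(-1372) = 3 (factor: -1372 = −(7^3 · 4); the sign does not affect v_p). Step 3 — |x − y|_7 = 7^{-3} = 1/343.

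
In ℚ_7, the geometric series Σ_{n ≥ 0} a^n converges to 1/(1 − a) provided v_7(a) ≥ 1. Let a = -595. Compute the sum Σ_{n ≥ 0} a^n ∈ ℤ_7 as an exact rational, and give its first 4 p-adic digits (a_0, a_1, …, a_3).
Σ a^n = 1/(1 − a) = 1/596;  first 4 digits = (1, 6, 2, 0)

v_7(a) = 1 ≥ 1, so the series converges in ℤ_7 to 1/(1 − a) = 1/(1 − (-595)) = 1/596. Expand this rational in ℤ_7: compute digits iteratively via d_i = x_i mod 7, x_{i+1} = (x_i − d_i)/7. The first 4 digits are (1, 6, 2, 0).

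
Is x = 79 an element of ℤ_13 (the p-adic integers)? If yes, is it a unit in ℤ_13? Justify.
x ∈ ℤ_13^× (unit); v_13(x) = 0

ℤ_13 = {x ∈ ℚ_13 : v_13(x) ≥ 0} and ℤ_13^× = {x ∈ ℤ_13 : v_13(x) = 0}. Here v_13(79) = v_13(num) − v_13(den) = 0; compare against these criteria.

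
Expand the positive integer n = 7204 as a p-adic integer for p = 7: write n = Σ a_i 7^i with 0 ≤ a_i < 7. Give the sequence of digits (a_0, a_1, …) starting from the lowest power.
(a_0, a_1, …) = (1, 0, 0, 0, 3)

Repeated division by 7 gives the digits low-to-high: 7204 = 1 + 3·7^4. Digit sequence: (1, 0, 0, 0, 3).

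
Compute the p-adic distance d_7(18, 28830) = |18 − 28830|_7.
d_7(18, 28830) = 1/2401

Step 1 — x − y = 18 − 28830 = -28812. Step 2 — v_7(-28812) = 4 (factor: -28812 = −(7^4 · 12); the sign does not affect v_p). Step 3 — |x − y|_7 = 7^{-4} = 1/2401.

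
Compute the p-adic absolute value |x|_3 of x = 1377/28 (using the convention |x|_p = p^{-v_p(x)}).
|1377/28|_3 = 1/81

Step 1 — compute v_3(x) by factoring powers of 3 out of the numerator and denominator: v_3(1377/28) = 4. Step 2 — apply |x|_p = p^{-v_p(x)} = 3^{-4} = 1/81.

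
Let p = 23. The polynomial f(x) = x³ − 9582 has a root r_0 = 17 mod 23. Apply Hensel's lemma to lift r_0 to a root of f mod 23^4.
r_3 = 268611 (mod 279841)

Hensel: r_{i+1} = r_i − f(r_i)/f′(r_i) mod 23^{i+2}, where f′(x) = 3x². Iterate:
  r_0 = 17 (mod 23)
  r_1 = 408 (mod 529)
  r_2 = 937 (mod 12167)
  r_3 = 268611 (mod 279841)
Final: r = 268611 with f(r) ≡ 0 mod 23^4.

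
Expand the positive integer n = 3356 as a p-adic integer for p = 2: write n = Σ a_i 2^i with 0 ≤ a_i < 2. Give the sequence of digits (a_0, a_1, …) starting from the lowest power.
(a_0, a_1, …) = (0, 0, 1, 1, 1, 0, 0, 0, 1, 0, 1, 1)

Repeated division by 2 gives the digits low-to-high: 3356 = 1·2^2 + 1·2^3 + 1·2^4 + 1·2^8 + 1·2^10 + 1·2^11. Digit sequence: (0, 0, 1, 1, 1, 0, 0, 0, 1, 0, 1, 1).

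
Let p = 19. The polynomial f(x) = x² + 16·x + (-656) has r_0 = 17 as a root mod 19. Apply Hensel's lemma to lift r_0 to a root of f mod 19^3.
r_2 = 1499 (mod 6859)

Hensel: r_{i+1} = r_i − f(r_i)·(f′(r_i))^{-1} mod 19^{i+2}, f′(x) = 2x + 16. Iterate:
  r_0 = 17 (mod 19)
  r_1 = 55 (mod 361)
  r_2 = 1499 (mod 6859)
Final: r = 1499 satisfies f(r) ≡ 0 mod 19^3.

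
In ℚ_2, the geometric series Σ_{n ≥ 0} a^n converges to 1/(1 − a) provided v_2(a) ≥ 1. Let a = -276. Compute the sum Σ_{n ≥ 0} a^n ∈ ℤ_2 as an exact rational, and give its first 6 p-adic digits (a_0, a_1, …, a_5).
Σ a^n = 1/(1 − a) = 1/277;  first 6 digits = (1, 0, 1, 1, 1, 1)

v_2(a) = 2 ≥ 1, so the series converges in ℤ_2 to 1/(1 − a) = 1/(1 − (-276)) = 1/277. Expand this rational in ℤ_2: compute digits iteratively via d_i = x_i mod 2, x_{i+1} = (x_i − d_i)/2. The first 6 digits are (1, 0, 1, 1, 1, 1).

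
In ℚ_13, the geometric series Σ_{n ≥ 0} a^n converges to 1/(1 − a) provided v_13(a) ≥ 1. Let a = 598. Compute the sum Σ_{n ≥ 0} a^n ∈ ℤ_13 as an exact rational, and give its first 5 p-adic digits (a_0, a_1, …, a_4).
Σ a^n = 1/(1 − a) = -1/597;  first 5 digits = (1, 7, 0, 12, 7)

v_13(a) = 1 ≥ 1, so the series converges in ℤ_13 to 1/(1 − a) = 1/(1 − 598) = -1/597. Expand this rational in ℤ_13: compute digits iteratively via d_i = x_i mod 13, x_{i+1} = (x_i − d_i)/13. The first 5 digits are (1, 7, 0, 12, 7).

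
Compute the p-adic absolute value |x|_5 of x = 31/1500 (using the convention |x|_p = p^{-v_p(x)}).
|31/1500|_5 = 125

Step 1 — compute v_5(x) by factoring powers of 5 out of the numerator and denominator: v_5(31/1500) = -3. Step 2 — apply |x|_p = p^{-v_p(x)} = 5^{3} = 125.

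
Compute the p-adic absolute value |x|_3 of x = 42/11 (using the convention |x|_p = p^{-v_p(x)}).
|42/11|_3 = 1/3

Step 1 — compute v_3(x) by factoring powers of 3 out of the numerator and denominator: v_3(42/11) = 1. Step 2 — apply |x|_p = p^{-v_p(x)} = 3^{-1} = 1/3.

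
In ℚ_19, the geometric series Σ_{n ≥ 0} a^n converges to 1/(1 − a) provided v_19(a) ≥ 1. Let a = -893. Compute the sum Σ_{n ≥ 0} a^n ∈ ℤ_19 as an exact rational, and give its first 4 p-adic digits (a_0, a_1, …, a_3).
Σ a^n = 1/(1 − a) = 1/894;  first 4 digits = (1, 10, 2, 14)

v_19(a) = 1 ≥ 1, so the series converges in ℤ_19 to 1/(1 − a) = 1/(1 − (-893)) = 1/894. Expand this rational in ℤ_19: compute digits iteratively via d_i = x_i mod 19, x_{i+1} = (x_i − d_i)/19. The first 4 digits are (1, 10, 2, 14).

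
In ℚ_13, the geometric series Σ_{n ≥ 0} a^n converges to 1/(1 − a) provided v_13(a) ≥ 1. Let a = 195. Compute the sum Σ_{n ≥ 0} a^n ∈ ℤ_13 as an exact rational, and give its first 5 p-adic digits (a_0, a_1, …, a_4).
Σ a^n = 1/(1 − a) = -1/194;  first 5 digits = (1, 2, 5, 12, 3)

v_13(a) = 1 ≥ 1, so the series converges in ℤ_13 to 1/(1 − a) = 1/(1 − 195) = -1/194. Expand this rational in ℤ_13: compute digits iteratively via d_i = x_i mod 13, x_{i+1} = (x_i − d_i)/13. The first 5 digits are (1, 2, 5, 12, 3).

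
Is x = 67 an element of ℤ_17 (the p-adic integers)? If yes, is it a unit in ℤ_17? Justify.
x ∈ ℤ_17^× (unit); v_17(x) = 0

ℤ_17 = {x ∈ ℚ_17 : v_17(x) ≥ 0} and ℤ_17^× = {x ∈ ℤ_17 : v_17(x) = 0}. Here v_17(67) = v_17(num) − v_17(den) = 0; compare against these criteria.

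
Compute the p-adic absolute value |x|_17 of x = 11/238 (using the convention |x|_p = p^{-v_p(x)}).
|11/238|_17 = 17

Step 1 — compute v_17(x) by factoring powers of 17 out of the numerator and denominator: v_17(11/238) = -1. Step 2 — apply |x|_p = p^{-v_p(x)} = 17^{1} = 17.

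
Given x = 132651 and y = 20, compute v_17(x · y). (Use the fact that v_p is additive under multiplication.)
v_17(2653020) = 3

v_p(x) = 3 (factor: 132651 = 17^3 · 27); v_p(y) = 0 (factor: 20 = 17^0 · 20). Additivity: v_p(xy) = v_p(x) + v_p(y) = 3 + 0 = 3. (Direct check: xy = 2653020 = 17^3 · (540).)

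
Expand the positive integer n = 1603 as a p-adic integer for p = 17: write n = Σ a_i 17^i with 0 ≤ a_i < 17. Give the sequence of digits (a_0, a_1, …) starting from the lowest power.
(a_0, a_1, …) = (5, 9, 5)

Repeated division by 17 gives the digits low-to-high: 1603 = 5 + 9·17^1 + 5·17^2. Digit sequence: (5, 9, 5).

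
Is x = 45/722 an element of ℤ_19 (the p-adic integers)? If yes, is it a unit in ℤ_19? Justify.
x ∉ ℤ_19 (v_19(x) = -2 < 0)

ℤ_19 = {x ∈ ℚ_19 : v_19(x) ≥ 0} and ℤ_19^× = {x ∈ ℤ_19 : v_19(x) = 0}. Here v_19(45/722) = v_19(num) − v_19(den) = -2; compare against these criteria.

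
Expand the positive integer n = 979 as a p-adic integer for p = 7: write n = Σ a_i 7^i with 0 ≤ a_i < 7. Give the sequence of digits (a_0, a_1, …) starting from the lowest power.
(a_0, a_1, …) = (6, 6, 5, 2)

Repeated division by 7 gives the digits low-to-high: 979 = 6 + 6·7^1 + 5·7^2 + 2·7^3. Digit sequence: (6, 6, 5, 2).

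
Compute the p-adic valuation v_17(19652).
v_17(19652) = 3

v_17(n) is the largest exponent k such that 17^k divides n. Factor out: 19652 = 17^3 · 4. (Sign doesn't affect v_p.) So v_17(19652) = 3.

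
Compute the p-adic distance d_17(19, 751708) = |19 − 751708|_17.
d_17(19, 751708) = 1/83521

Step 1 — x − y = 19 − 751708 = -751689. Step 2 — v_17(-751689) = 4 (factor: -751689 = −(17^4 · 9); the sign does not affect v_p). Step 3 — |x − y|_17 = 17^{-4} = 1/83521.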